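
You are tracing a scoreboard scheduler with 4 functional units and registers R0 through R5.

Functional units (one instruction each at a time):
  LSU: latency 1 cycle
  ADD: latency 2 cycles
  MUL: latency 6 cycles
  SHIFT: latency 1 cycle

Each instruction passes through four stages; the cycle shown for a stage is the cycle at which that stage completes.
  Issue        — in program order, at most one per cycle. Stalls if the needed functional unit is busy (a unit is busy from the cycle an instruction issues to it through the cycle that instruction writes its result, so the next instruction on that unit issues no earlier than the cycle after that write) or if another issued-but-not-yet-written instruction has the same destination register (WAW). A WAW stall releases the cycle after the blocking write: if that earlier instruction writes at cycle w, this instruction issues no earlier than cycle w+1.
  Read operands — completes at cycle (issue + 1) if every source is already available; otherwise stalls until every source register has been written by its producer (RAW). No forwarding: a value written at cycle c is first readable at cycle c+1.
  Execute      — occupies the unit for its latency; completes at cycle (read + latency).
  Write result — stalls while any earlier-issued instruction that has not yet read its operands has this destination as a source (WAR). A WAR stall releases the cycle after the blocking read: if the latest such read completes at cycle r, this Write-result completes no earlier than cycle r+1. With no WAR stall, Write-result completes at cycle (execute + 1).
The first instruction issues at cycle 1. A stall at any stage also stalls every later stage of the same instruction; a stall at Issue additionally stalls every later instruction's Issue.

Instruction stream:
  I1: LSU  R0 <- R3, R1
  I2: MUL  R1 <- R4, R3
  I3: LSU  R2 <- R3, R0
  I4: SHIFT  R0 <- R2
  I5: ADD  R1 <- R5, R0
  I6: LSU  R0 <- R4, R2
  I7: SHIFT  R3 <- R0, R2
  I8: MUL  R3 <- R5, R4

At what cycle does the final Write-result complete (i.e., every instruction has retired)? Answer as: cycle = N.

cycle = 27

[1] I1 issues→LSU
[2] I1 reads; I2 issues→MUL
[3] I1 exec-done; I2 reads
[4] I1 writes R0
[5] I3 issues→LSU
[6] I3 reads; I4 issues→SHIFT
[7] I3 exec-done
[8] I3 writes R2
[9] I2 exec-done; I4 reads
[10] I2 writes R1; I4 exec-done
[11] I4 writes R0; I5 issues→ADD
[12] I5 reads; I6 issues→LSU
[13] I6 reads; I7 issues→SHIFT
[14] I5 exec-done; I6 exec-done
[15] I5 writes R1; I6 writes R0
[16] I7 reads
[17] I7 exec-done
[18] I7 writes R3
[19] I8 issues→MUL
[20] I8 reads
[26] I8 exec-done
[27] I8 writes R3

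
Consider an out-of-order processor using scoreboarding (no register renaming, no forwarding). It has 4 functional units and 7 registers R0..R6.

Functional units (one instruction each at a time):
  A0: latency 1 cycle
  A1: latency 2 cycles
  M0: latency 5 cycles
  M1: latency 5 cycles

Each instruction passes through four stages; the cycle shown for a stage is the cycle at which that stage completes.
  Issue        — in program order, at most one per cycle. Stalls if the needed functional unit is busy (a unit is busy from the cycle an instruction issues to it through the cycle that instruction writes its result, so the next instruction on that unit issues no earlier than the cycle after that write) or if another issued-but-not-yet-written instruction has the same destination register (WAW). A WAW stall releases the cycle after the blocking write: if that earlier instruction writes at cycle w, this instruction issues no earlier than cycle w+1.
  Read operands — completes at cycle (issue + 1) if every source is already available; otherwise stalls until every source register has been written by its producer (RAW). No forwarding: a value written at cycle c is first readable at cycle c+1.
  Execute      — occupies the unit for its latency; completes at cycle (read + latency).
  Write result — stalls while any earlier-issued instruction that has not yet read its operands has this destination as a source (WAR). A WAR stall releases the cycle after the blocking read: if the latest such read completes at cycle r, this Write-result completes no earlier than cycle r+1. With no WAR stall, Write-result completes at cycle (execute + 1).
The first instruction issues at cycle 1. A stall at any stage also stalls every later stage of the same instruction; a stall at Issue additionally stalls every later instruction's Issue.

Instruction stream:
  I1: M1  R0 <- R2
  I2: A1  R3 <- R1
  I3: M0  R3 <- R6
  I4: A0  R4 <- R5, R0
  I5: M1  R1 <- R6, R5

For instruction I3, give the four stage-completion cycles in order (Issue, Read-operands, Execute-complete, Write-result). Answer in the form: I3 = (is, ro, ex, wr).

t=1  I1 dispatched to M1
t=2  I1 operands ready; I2 dispatched to A1
t=3  I2 operands ready
t=5  I2 complete
t=6  R3←I2
t=7  I1 complete; I3 dispatched to M0
t=8  R0←I1; I3 operands ready; I4 dispatched to A0
t=9  I4 operands ready; I5 dispatched to M1
t=10  I4 complete; I5 operands ready
t=11  R4←I4
t=13  I3 complete
t=14  R3←I3
t=15  I5 complete
t=16  R1←I5

I3 = (7, 8, 13, 14)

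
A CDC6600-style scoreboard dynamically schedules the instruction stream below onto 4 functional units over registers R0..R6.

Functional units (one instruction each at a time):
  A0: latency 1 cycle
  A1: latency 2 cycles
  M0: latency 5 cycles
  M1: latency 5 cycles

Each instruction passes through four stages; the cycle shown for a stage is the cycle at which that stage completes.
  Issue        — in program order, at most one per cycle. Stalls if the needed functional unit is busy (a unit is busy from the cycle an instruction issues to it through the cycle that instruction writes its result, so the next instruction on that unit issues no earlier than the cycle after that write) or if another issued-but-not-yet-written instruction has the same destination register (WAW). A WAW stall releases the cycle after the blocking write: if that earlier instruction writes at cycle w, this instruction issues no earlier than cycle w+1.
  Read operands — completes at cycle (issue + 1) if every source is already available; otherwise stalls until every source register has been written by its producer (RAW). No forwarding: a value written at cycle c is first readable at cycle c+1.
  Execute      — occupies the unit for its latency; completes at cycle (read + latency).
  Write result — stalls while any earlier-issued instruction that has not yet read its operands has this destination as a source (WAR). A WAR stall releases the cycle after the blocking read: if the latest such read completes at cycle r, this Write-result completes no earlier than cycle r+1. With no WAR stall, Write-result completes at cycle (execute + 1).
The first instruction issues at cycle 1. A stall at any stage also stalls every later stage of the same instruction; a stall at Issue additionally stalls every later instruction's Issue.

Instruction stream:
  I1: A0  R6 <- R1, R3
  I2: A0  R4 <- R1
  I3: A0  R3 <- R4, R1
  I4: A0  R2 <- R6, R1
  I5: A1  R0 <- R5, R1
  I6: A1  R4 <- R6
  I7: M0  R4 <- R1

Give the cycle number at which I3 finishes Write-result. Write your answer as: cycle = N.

I1: IS=1 RO=2 EX=3 WR=4
I2: IS=5 RO=6 EX=7 WR=8  [struct: A0 busy until I1 writes@4]
I3: IS=9 RO=10 EX=11 WR=12  [struct: A0 busy until I2 writes@8]
I4: IS=13 RO=14 EX=15 WR=16  [struct: A0 busy until I3 writes@12]
I5: IS=14 RO=15 EX=17 WR=18
I6: IS=19 RO=20 EX=22 WR=23  [struct: A1 busy until I5 writes@18]
I7: IS=24 RO=25 EX=30 WR=31  [WAW R4: wait I6 write@23]

cycle = 12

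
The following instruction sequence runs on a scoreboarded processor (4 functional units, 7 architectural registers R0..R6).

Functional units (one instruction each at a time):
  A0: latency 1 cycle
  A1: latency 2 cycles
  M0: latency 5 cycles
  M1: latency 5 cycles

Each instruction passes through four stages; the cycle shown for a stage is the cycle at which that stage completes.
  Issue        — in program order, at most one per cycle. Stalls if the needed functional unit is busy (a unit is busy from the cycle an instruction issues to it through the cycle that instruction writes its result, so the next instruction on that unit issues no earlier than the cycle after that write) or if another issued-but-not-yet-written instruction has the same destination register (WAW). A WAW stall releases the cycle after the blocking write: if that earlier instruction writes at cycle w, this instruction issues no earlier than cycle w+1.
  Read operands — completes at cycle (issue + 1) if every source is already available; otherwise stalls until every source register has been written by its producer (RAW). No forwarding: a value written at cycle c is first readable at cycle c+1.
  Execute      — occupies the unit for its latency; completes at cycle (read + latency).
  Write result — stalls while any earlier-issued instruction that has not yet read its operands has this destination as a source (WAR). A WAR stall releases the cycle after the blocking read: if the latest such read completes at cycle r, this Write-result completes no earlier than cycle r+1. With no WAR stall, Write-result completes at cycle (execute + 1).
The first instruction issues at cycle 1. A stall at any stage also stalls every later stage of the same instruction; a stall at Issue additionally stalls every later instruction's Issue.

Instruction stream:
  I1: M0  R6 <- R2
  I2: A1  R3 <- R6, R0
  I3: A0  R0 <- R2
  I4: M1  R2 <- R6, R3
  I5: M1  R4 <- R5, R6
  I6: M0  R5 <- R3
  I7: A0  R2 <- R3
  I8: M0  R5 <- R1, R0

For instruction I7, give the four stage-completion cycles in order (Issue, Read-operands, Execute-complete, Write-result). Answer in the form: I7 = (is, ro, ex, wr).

t=1  issue I1 (M0)
t=2  I1 read-ops; issue I2 (A1)
t=3  issue I3 (A0)
t=4  I3 read-ops; issue I4 (M1)
t=5  I3 finished on A0
t=7  I1 finished on M0
t=8  I1→R6
t=9  I2 read-ops
t=10  I3→R0
t=11  I2 finished on A1
t=12  I2→R3
t=13  I4 read-ops
t=18  I4 finished on M1
t=19  I4→R2
t=20  issue I5 (M1)
t=21  I5 read-ops; issue I6 (M0)
t=22  I6 read-ops; issue I7 (A0)
t=23  I7 read-ops
t=24  I7 finished on A0
t=25  I7→R2
t=26  I5 finished on M1
t=27  I5→R4; I6 finished on M0
t=28  I6→R5
t=29  issue I8 (M0)
t=30  I8 read-ops
t=35  I8 finished on M0
t=36  I8→R5

I7 = (22, 23, 24, 25)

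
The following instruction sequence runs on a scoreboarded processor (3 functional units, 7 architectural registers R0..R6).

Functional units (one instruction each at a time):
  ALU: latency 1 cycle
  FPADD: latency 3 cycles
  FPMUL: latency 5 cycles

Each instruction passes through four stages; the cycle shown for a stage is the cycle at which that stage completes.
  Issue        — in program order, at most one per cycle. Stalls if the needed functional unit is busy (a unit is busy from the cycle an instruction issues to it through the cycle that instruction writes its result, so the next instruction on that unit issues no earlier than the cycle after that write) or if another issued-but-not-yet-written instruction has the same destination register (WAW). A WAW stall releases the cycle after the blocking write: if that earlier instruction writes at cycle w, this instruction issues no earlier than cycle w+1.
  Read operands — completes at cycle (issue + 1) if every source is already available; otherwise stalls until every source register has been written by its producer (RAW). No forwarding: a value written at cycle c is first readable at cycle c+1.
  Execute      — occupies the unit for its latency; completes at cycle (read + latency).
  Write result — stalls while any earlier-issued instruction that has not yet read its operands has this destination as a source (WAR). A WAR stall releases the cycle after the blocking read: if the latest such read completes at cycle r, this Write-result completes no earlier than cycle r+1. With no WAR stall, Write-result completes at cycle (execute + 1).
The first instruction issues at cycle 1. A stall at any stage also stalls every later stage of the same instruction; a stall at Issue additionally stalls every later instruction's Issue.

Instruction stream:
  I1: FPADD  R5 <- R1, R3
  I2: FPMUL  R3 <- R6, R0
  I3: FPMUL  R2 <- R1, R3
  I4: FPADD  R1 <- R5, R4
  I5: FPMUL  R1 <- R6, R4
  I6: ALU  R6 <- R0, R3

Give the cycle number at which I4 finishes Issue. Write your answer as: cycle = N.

t=1  issue I1 (FPADD)
t=2  I1 read-ops · issue I2 (FPMUL)
t=3  I2 read-ops
t=5  I1 finished on FPADD
t=6  I1→R5
t=8  I2 finished on FPMUL
t=9  I2→R3
t=10  issue I3 (FPMUL)
t=11  I3 read-ops · issue I4 (FPADD)
t=12  I4 read-ops
t=15  I4 finished on FPADD
t=16  I3 finished on FPMUL · I4→R1
t=17  I3→R2
t=18  issue I5 (FPMUL)
t=19  I5 read-ops · issue I6 (ALU)
t=20  I6 read-ops
t=21  I6 finished on ALU
t=22  I6→R6
t=24  I5 finished on FPMUL
t=25  I5→R1

cycle = 11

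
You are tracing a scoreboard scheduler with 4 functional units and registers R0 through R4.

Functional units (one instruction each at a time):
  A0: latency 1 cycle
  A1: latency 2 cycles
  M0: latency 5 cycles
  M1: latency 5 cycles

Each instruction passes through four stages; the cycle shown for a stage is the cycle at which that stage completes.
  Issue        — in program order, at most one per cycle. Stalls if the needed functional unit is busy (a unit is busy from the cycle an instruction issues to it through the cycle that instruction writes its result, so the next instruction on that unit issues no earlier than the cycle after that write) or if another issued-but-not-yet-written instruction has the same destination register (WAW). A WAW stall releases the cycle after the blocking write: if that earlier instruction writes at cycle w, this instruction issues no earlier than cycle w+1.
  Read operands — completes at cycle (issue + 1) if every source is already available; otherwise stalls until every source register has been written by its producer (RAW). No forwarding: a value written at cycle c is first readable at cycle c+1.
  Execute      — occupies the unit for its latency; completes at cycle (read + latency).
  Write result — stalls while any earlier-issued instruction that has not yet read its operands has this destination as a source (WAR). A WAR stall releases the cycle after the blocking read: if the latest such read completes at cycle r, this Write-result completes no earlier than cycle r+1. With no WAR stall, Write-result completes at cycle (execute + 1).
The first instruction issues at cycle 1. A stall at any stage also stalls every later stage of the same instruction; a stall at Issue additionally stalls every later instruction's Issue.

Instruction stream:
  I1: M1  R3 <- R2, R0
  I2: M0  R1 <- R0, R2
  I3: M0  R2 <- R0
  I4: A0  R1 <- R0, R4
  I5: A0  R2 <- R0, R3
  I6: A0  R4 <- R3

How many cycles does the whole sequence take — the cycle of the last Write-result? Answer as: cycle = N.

cycle = 25

[I1] 1/2/7/8
[I2] 2/3/8/9
[I3] 10/11/16/17  (struct: M0 busy until I2 writes@9)
[I4] 11/12/13/14
[I5] 18/19/20/21  (WAW R2: wait I3 write@17)
[I6] 22/23/24/25  (struct: A0 busy until I5 writes@21)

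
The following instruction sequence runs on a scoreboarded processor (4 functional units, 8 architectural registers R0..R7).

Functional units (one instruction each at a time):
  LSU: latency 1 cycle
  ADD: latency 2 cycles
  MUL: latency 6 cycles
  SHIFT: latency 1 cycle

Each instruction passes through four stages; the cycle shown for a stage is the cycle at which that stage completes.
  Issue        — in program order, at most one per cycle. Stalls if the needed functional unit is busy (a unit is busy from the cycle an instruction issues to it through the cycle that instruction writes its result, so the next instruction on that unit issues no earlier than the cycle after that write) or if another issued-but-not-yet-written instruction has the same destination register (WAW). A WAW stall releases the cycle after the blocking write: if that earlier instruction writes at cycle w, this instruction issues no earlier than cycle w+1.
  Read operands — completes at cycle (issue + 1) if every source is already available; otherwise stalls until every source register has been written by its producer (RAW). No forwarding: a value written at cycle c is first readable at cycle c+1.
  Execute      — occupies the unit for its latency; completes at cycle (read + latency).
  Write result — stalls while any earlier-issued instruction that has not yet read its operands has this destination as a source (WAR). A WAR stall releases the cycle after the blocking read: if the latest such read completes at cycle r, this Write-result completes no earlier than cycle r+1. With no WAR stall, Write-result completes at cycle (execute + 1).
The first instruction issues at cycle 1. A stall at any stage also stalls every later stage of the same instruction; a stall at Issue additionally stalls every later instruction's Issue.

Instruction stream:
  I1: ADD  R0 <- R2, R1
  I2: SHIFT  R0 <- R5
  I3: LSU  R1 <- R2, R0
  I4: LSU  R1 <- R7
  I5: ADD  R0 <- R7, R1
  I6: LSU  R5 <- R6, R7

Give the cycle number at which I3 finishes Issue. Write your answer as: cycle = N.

cycle = 7

c1: I1 issues→ADD
c2: I1 reads
c4: I1 exec-done
c5: I1 writes R0
c6: I2 issues→SHIFT
c7: I2 reads, I3 issues→LSU
c8: I2 exec-done
c9: I2 writes R0
c10: I3 reads
c11: I3 exec-done
c12: I3 writes R1
c13: I4 issues→LSU
c14: I4 reads, I5 issues→ADD
c15: I4 exec-done
c16: I4 writes R1
c17: I5 reads, I6 issues→LSU
c18: I6 reads
c19: I5 exec-done, I6 exec-done
c20: I5 writes R0, I6 writes R5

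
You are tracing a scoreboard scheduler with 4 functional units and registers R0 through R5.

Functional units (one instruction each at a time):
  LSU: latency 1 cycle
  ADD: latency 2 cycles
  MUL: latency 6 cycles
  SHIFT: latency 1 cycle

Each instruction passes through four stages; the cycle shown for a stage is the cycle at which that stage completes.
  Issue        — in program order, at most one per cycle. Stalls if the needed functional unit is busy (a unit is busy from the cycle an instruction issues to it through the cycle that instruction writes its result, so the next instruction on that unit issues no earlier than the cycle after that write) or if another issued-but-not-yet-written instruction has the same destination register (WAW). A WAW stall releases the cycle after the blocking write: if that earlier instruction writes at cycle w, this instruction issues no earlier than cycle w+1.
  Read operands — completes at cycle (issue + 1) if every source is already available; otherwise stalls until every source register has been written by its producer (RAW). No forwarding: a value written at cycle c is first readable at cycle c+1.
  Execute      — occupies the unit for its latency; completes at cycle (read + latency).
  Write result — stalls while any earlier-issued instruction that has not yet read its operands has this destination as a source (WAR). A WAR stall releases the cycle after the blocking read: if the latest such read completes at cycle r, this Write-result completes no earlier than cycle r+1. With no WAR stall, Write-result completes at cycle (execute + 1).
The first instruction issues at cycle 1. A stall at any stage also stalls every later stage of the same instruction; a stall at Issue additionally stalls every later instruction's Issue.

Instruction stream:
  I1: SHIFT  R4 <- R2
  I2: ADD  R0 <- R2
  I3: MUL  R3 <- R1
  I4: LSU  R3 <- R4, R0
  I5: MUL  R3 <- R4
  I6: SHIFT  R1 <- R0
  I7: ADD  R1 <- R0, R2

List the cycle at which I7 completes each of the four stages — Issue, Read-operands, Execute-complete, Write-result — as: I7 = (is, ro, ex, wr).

I1 -> (1, 2, 3, 4)
I2 -> (2, 3, 5, 6)
I3 -> (3, 4, 10, 11)
I4 -> (12, 13, 14, 15)  // WAW R3: wait I3 write@11
I5 -> (16, 17, 23, 24)  // WAW R3: wait I4 write@15
I6 -> (17, 18, 19, 20)
I7 -> (21, 22, 24, 25)  // WAW R1: wait I6 write@20

I7 = (21, 22, 24, 25)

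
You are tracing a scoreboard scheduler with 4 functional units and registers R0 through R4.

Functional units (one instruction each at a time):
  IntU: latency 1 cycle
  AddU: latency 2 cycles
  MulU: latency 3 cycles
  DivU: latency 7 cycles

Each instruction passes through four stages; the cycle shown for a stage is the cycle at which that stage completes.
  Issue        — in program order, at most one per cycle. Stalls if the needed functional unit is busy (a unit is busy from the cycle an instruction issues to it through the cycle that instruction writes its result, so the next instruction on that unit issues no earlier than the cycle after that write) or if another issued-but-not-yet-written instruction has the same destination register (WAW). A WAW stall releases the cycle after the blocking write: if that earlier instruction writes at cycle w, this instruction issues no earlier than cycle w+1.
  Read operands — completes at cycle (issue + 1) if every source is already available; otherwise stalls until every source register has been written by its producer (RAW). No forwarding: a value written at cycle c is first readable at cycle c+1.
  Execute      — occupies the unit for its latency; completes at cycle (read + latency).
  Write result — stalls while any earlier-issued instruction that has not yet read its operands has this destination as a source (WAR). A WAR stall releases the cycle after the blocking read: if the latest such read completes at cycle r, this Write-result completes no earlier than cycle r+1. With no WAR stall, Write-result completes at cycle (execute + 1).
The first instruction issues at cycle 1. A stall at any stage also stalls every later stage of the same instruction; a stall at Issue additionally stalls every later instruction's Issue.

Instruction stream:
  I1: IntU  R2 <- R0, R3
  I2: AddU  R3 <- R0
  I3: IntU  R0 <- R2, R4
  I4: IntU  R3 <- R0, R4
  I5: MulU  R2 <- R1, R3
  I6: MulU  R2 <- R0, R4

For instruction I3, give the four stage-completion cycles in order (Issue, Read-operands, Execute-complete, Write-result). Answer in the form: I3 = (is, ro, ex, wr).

I3 = (5, 6, 7, 8)

[1] I1→IntU
[2] I1 RO; I2→AddU
[3] I1 EX; I2 RO
[4] I1 WR R2
[5] I2 EX; I3→IntU
[6] I2 WR R3; I3 RO
[7] I3 EX
[8] I3 WR R0
[9] I4→IntU
[10] I4 RO; I5→MulU
[11] I4 EX
[12] I4 WR R3
[13] I5 RO
[16] I5 EX
[17] I5 WR R2
[18] I6→MulU
[19] I6 RO
[22] I6 EX
[23] I6 WR R2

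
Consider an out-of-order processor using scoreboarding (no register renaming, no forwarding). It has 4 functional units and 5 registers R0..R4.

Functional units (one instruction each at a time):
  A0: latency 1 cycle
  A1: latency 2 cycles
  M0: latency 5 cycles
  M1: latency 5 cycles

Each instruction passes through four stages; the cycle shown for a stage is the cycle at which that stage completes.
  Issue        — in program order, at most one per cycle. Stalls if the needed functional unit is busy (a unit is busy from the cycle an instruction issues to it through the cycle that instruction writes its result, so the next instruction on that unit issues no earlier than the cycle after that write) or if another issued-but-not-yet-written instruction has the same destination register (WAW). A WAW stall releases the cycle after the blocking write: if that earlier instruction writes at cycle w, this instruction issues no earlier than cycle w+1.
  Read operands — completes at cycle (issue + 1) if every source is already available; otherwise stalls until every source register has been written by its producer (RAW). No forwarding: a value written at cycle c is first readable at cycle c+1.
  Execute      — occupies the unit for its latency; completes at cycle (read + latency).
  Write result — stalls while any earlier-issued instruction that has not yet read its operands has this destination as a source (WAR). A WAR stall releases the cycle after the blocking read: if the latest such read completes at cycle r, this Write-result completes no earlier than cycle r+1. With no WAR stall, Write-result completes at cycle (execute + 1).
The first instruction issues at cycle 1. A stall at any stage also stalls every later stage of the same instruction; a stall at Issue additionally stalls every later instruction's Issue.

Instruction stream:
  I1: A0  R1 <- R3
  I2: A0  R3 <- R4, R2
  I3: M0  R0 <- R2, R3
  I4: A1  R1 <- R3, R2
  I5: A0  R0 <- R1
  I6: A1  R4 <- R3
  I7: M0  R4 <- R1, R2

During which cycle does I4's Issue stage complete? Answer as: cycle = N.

c1: I1→A0
c2: I1 RO
c3: I1 EX
c4: I1 WR R1
c5: I2→A0
c6: I2 RO · I3→M0
c7: I2 EX · I4→A1
c8: I2 WR R3
c9: I3 RO · I4 RO
c11: I4 EX
c12: I4 WR R1
c14: I3 EX
c15: I3 WR R0
c16: I5→A0
c17: I5 RO · I6→A1
c18: I5 EX · I6 RO
c19: I5 WR R0
c20: I6 EX
c21: I6 WR R4
c22: I7→M0
c23: I7 RO
c28: I7 EX
c29: I7 WR R4

cycle = 7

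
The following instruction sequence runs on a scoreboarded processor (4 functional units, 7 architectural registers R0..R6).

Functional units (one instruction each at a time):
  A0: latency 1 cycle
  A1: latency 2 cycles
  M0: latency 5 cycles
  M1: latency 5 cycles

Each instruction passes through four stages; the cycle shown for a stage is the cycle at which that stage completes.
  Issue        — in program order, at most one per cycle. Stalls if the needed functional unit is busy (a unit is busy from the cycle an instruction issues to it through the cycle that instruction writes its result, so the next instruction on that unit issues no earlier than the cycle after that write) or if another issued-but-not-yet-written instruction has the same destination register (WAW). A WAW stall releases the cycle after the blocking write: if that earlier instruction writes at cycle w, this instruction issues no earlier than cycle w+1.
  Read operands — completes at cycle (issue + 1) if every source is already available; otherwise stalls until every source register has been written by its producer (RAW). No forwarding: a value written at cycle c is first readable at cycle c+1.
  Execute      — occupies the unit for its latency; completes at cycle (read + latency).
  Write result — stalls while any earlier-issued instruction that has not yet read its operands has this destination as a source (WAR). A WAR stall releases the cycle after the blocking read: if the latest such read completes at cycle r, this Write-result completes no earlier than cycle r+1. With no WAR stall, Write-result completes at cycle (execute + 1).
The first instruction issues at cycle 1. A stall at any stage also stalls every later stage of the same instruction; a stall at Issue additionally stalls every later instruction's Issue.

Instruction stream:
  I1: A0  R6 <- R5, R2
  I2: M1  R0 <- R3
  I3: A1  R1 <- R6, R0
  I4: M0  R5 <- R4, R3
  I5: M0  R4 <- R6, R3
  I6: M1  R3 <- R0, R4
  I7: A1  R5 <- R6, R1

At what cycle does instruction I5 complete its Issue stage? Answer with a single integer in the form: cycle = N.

t=1  issue I1 (A0)
t=2  I1 read-ops, issue I2 (M1)
t=3  I1 finished on A0, I2 read-ops, issue I3 (A1)
t=4  I1→R6, issue I4 (M0)
t=5  I4 read-ops
t=8  I2 finished on M1
t=9  I2→R0
t=10  I3 read-ops, I4 finished on M0
t=11  I4→R5
t=12  I3 finished on A1, issue I5 (M0)
t=13  I3→R1, I5 read-ops, issue I6 (M1)
t=14  issue I7 (A1)
t=15  I7 read-ops
t=17  I7 finished on A1
t=18  I5 finished on M0, I7→R5
t=19  I5→R4
t=20  I6 read-ops
t=25  I6 finished on M1
t=26  I6→R3

cycle = 12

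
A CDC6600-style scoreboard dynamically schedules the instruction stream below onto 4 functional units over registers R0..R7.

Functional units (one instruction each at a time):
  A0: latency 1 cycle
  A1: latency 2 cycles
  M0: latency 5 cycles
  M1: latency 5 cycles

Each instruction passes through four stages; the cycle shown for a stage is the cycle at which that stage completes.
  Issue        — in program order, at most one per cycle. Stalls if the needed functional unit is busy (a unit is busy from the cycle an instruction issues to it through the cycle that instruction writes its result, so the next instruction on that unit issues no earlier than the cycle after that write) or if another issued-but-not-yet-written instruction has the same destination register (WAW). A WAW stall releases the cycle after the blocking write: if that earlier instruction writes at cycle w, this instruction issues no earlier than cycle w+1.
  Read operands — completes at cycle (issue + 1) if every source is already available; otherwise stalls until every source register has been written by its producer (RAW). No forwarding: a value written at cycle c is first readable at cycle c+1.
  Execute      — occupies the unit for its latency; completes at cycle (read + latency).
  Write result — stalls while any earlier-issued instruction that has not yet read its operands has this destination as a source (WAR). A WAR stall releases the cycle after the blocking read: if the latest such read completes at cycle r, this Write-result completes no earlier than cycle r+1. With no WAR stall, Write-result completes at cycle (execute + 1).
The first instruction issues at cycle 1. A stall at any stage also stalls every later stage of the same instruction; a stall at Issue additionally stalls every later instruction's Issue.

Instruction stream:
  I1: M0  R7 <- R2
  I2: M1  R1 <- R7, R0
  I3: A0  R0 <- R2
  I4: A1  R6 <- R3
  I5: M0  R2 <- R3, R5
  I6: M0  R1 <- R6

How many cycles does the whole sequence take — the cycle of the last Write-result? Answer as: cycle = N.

cycle = 24

I1  is:1  ro:2  ex:7  wr:8
I2  is:2  ro:9  ex:14  wr:15  — RAW R7: wait I1 write@8
I3  is:3  ro:4  ex:5  wr:10  — WAR R0: wait I2 read@9
I4  is:4  ro:5  ex:7  wr:8
I5  is:9  ro:10  ex:15  wr:16  — struct: M0 busy until I1 writes@8
I6  is:17  ro:18  ex:23  wr:24  — struct: M0 busy until I5 writes@16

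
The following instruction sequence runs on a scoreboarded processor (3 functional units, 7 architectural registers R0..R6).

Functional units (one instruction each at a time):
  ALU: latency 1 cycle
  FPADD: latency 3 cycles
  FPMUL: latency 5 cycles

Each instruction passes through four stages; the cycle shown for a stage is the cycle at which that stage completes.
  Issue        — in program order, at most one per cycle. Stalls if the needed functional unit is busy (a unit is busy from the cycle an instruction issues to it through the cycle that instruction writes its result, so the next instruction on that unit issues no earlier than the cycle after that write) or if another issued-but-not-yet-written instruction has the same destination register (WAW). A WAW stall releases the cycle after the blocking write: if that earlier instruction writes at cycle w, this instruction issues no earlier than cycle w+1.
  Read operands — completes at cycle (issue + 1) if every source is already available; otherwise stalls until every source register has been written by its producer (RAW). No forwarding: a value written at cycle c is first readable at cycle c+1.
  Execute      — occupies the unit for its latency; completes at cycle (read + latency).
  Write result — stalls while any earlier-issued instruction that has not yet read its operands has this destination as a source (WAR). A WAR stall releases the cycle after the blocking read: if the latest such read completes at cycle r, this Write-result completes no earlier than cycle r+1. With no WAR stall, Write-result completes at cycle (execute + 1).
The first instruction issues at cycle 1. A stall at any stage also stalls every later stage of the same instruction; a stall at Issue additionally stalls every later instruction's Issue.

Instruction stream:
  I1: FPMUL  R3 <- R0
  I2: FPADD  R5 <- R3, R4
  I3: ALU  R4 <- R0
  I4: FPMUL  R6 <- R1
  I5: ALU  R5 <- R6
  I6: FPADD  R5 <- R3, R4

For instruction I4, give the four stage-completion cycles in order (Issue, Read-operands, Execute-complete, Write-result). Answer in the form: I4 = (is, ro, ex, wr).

cycle 1: I1 issues→FPMUL
cycle 2: I1 reads; I2 issues→FPADD
cycle 3: I3 issues→ALU
cycle 4: I3 reads
cycle 5: I3 exec-done
cycle 7: I1 exec-done
cycle 8: I1 writes R3
cycle 9: I2 reads; I4 issues→FPMUL
cycle 10: I3 writes R4; I4 reads
cycle 12: I2 exec-done
cycle 13: I2 writes R5
cycle 14: I5 issues→ALU
cycle 15: I4 exec-done
cycle 16: I4 writes R6
cycle 17: I5 reads
cycle 18: I5 exec-done
cycle 19: I5 writes R5
cycle 20: I6 issues→FPADD
cycle 21: I6 reads
cycle 24: I6 exec-done
cycle 25: I6 writes R5

I4 = (9, 10, 15, 16)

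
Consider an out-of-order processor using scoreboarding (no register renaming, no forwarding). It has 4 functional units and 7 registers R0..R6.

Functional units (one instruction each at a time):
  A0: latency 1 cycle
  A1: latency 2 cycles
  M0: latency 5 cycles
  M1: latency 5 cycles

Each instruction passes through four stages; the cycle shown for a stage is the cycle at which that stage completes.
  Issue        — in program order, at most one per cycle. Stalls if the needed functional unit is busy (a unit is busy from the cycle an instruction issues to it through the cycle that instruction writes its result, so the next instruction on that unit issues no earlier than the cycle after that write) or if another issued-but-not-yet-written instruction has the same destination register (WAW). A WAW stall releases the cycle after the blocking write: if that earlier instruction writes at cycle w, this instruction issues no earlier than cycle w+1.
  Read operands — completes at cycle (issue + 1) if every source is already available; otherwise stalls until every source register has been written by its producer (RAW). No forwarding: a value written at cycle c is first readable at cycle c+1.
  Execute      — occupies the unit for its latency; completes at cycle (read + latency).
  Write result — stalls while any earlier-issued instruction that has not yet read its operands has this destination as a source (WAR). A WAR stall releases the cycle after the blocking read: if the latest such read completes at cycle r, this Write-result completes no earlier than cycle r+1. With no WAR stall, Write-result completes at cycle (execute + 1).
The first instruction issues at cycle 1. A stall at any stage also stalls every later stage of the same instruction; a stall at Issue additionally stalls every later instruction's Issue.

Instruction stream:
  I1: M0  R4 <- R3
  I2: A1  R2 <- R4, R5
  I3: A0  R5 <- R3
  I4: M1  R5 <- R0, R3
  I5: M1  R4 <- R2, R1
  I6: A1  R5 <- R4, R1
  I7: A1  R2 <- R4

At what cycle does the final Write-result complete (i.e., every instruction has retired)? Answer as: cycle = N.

c1: issue I1 (M0)
c2: I1 read-ops · issue I2 (A1)
c3: issue I3 (A0)
c4: I3 read-ops
c5: I3 finished on A0
c7: I1 finished on M0
c8: I1→R4
c9: I2 read-ops
c10: I3→R5
c11: I2 finished on A1 · issue I4 (M1)
c12: I2→R2 · I4 read-ops
c17: I4 finished on M1
c18: I4→R5
c19: issue I5 (M1)
c20: I5 read-ops · issue I6 (A1)
c25: I5 finished on M1
c26: I5→R4
c27: I6 read-ops
c29: I6 finished on A1
c30: I6→R5
c31: issue I7 (A1)
c32: I7 read-ops
c34: I7 finished on A1
c35: I7→R2

cycle = 35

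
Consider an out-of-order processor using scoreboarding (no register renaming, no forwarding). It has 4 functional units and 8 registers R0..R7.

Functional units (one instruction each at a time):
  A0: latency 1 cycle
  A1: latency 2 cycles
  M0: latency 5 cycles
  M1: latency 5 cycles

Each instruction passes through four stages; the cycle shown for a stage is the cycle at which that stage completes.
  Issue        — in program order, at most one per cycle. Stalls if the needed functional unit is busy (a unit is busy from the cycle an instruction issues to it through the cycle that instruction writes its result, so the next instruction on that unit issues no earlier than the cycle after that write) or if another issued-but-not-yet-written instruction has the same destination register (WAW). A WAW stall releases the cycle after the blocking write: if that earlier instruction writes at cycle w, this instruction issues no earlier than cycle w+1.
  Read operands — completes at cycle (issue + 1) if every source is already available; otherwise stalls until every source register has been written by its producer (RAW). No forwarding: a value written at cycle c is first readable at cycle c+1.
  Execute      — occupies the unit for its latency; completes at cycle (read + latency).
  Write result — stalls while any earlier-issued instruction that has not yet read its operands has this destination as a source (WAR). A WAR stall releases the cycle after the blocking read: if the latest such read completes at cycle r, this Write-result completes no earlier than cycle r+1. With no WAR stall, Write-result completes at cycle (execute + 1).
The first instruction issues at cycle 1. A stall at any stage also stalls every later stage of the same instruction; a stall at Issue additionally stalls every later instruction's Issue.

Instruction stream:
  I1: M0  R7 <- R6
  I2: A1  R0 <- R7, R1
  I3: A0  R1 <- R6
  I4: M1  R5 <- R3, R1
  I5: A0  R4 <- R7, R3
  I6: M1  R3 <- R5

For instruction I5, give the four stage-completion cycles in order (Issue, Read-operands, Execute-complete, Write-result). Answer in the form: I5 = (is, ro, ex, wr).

  I1 | 1 | 2 | 7 | 8
  I2 | 2 | 9 | 11 | 12   RAW R7: wait I1 write@8
  I3 | 3 | 4 | 5 | 10   WAR R1: wait I2 read@9
  I4 | 4 | 11 | 16 | 17   RAW R1: wait I3 write@10
  I5 | 11 | 12 | 13 | 14   struct: A0 busy until I3 writes@10
  I6 | 18 | 19 | 24 | 25   struct: M1 busy until I4 writes@17

I5 = (11, 12, 13, 14)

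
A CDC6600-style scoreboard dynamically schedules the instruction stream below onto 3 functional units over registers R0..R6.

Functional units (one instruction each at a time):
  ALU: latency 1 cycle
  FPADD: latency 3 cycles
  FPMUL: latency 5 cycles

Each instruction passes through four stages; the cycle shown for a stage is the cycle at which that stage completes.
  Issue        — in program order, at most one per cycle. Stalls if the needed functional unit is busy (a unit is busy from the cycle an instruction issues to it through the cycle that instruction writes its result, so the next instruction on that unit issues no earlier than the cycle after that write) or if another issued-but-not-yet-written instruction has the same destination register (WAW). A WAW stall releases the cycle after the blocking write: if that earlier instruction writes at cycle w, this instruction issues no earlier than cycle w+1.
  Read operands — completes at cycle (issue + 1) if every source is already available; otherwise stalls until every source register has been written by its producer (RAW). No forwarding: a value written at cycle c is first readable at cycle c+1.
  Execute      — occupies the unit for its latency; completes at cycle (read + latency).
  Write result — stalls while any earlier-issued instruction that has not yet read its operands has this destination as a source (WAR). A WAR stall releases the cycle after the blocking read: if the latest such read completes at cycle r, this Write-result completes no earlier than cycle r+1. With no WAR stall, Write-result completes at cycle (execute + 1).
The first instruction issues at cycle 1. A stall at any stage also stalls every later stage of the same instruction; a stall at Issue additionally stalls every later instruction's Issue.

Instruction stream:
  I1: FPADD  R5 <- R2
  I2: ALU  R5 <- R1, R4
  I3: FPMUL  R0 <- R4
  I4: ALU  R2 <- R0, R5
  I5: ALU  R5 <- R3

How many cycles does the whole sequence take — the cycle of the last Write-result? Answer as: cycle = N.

[1] I1 dispatched to FPADD
[2] I1 operands ready
[5] I1 complete
[6] R5←I1
[7] I2 dispatched to ALU
[8] I2 operands ready | I3 dispatched to FPMUL
[9] I2 complete | I3 operands ready
[10] R5←I2
[11] I4 dispatched to ALU
[14] I3 complete
[15] R0←I3
[16] I4 operands ready
[17] I4 complete
[18] R2←I4
[19] I5 dispatched to ALU
[20] I5 operands ready
[21] I5 complete
[22] R5←I5

cycle = 22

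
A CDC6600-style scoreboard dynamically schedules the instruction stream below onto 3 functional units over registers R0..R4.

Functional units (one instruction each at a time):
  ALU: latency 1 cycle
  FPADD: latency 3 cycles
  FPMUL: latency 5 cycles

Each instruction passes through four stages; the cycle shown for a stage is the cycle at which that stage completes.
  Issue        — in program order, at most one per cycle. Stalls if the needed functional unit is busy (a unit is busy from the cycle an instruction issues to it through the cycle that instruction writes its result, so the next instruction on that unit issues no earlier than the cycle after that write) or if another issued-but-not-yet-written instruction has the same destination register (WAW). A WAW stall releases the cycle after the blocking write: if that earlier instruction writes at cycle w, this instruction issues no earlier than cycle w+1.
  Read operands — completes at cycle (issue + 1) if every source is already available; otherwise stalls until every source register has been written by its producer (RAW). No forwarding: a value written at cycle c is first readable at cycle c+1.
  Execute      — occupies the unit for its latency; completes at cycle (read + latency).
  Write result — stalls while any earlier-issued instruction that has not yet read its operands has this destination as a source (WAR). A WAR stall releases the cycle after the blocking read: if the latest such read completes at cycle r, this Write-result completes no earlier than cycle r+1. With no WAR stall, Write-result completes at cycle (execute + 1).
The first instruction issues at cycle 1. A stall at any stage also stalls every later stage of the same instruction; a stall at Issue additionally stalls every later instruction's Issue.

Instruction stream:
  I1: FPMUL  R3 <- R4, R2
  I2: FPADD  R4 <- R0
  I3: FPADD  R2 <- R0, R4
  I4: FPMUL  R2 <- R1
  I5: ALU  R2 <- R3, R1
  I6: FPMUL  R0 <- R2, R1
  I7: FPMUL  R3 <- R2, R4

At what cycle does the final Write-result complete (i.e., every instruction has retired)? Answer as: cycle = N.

cycle = 40

t=1  I1→FPMUL
t=2  I1 RO | I2→FPADD
t=3  I2 RO
t=6  I2 EX
t=7  I1 EX | I2 WR R4
t=8  I1 WR R3 | I3→FPADD
t=9  I3 RO
t=12  I3 EX
t=13  I3 WR R2
t=14  I4→FPMUL
t=15  I4 RO
t=20  I4 EX
t=21  I4 WR R2
t=22  I5→ALU
t=23  I5 RO | I6→FPMUL
t=24  I5 EX
t=25  I5 WR R2
t=26  I6 RO
t=31  I6 EX
t=32  I6 WR R0
t=33  I7→FPMUL
t=34  I7 RO
t=39  I7 EX
t=40  I7 WR R3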